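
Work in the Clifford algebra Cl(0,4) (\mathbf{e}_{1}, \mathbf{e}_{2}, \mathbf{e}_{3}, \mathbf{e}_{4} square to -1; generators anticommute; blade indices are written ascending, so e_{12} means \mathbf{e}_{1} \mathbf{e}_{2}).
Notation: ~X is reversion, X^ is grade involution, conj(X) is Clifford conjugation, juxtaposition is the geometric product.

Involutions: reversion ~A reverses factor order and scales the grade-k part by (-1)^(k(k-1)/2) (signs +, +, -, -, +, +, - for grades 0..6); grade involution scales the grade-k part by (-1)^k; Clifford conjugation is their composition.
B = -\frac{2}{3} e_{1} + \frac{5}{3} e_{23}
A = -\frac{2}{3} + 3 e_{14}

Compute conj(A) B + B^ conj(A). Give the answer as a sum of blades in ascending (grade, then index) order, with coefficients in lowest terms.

first term: \frac{4}{9} e_{1} + 2 e_{4} - \frac{10}{9} e_{23} - 5 e_{1234}
second term: -\frac{4}{9} e_{1} + 2 e_{4} - \frac{10}{9} e_{23} - 5 e_{1234}
Answer: 4 e_{4} - \frac{20}{9} e_{23} - 10 e_{1234}


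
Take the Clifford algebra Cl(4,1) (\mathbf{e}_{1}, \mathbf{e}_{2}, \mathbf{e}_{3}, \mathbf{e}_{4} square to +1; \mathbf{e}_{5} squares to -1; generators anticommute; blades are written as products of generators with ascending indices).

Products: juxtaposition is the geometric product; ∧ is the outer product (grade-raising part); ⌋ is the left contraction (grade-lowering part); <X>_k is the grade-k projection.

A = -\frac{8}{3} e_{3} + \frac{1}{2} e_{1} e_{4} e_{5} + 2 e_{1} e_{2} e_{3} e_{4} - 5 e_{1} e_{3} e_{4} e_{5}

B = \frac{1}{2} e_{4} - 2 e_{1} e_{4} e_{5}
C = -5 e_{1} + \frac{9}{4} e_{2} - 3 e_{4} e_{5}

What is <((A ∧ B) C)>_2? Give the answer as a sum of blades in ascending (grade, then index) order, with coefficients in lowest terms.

step 1: -\frac{4}{3} e_{3} e_{4} - \frac{16}{3} e_{1} e_{3} e_{4} e_{5}
step 2: 16 e_{1} e_{3} + 4 e_{3} e_{5} + \frac{20}{3} e_{1} e_{3} e_{4} - 3 e_{2} e_{3} e_{4} - \frac{80}{3} e_{3} e_{4} e_{5} + 12 e_{1} e_{2} e_{3} e_{4} e_{5}
step 3: 16 e_{1} e_{3} + 4 e_{3} e_{5}
Answer: 16 e_{1} e_{3} + 4 e_{3} e_{5}


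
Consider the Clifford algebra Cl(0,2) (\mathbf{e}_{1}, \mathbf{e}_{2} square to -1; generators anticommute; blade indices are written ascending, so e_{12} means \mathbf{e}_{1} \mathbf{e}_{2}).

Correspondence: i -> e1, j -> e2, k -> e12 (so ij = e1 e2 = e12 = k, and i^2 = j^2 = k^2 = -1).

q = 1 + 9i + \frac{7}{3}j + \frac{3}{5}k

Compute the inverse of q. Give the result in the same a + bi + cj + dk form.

In blades: q = 1 + 9 e_{1} + \frac{7}{3} e_{2} + \frac{3}{5} e_{12}.
With qbar = 1 - 9 e_{1} - \frac{7}{3} e_{2} - \frac{3}{5} e_{12} (scalar fixed, mapped units negated), q qbar = \frac{19756}{225} (the sum of squared coefficients), so q^-1 = qbar / (\frac{19756}{225}) = \frac{225}{19756} - \frac{2025}{19756} e_{1} - \frac{525}{19756} e_{2} - \frac{135}{19756} e_{12}; translating back:
Answer: \frac{225}{19756} - \frac{2025}{19756}i - \frac{525}{19756}j - \frac{135}{19756}k


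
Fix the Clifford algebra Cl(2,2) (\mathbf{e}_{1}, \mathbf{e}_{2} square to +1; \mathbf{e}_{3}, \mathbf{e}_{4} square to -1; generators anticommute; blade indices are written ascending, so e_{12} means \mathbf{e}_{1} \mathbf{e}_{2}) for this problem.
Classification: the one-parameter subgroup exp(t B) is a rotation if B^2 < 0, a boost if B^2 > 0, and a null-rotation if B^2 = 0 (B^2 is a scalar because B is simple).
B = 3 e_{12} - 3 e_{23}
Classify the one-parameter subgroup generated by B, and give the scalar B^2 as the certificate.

B^2 term by term: the squares give (3)^2*(e_{12})^2 + (-3)^2*(e_{23})^2 = 9*(-1) + 9*(+1) = 0 (each basis 2-blade squares to minus the product of its generators' squares); cross terms between blades sharing an index anticommute and cancel. So B^2 = 0.
Answer: null-rotation, certificate B^2 = 0. The invariant at work: B^2 = 0 is unchanged by conjugation, hence its sign classifies the subgroup whatever basis B is written in.


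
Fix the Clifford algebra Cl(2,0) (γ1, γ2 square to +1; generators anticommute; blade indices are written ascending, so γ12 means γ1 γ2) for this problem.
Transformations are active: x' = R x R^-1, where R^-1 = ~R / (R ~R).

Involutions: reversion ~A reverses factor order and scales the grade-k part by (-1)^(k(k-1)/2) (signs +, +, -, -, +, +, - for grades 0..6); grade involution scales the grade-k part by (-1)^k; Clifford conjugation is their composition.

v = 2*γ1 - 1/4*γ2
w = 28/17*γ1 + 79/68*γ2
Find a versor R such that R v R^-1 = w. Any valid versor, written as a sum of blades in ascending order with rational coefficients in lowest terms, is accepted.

Here q(v) = q(w) = 65/16; the classical choice R = v + w = 62/17*γ1 + 31/34*γ2 then realises v -> w under the sandwich.
Answer: 62/17*γ1 + 31/34*γ2


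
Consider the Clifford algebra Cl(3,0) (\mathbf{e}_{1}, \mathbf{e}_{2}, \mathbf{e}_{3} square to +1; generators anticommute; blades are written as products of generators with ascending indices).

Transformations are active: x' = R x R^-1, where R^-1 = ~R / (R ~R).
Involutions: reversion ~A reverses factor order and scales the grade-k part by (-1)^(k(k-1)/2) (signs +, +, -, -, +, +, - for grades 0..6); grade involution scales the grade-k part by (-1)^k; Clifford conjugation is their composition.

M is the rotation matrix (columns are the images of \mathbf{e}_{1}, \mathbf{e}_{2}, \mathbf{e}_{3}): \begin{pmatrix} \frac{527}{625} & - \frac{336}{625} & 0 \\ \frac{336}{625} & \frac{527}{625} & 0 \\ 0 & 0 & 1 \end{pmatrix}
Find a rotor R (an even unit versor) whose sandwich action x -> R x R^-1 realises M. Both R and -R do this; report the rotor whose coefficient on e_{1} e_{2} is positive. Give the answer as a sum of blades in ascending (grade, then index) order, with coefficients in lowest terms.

Method: write R = a + b12*e_{1} e_{2} + b13*e_{1} e_{3} + b23*e_{2} e_{3} with a^2 + b12^2 + b13^2 + b23^2 = 1 (so R^-1 = ~R). Expanding the columns R e_j ~R gives tr M = 4a^2 - 1 and, from the antisymmetric part, M21 - M12 = -4a*b12, M13 - M31 = 4a*b13, M32 - M23 = -4a*b23.
Here tr M = \frac{1679}{625}, so a^2 = (1 + tr M)/4 = \frac{576}{625} and a = ±\frac{24}{25}. Taking a = \frac{24}{25}: M21 - M12 = \frac{672}{625}, M13 - M31 = 0, M32 - M23 = 0, giving b12 = -\frac{7}{25}, b13 = 0, b23 = 0, i.e. R = \frac{24}{25} - \frac{7}{25} e_{1} e_{2}.
Its e_{1} e_{2} coefficient is negative, so report the other preimage -R.
Answer: -\frac{24}{25} + \frac{7}{25} e_{1} e_{2}. Key observation: the double cover Spin(3) -> SO(3) sends R and -R to the same matrix (trace \frac{1679}{625} here), so the stated sign of the e_{1} e_{2} coefficient is what selects one sheet.


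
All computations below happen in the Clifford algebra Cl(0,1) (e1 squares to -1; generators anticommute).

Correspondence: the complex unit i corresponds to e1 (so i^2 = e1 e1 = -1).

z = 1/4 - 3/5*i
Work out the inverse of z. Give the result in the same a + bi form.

In blades: z = 1/4 - 3/5*e1.
With qbar = 1/4 + 3/5*e1 (scalar fixed, mapped units negated), z qbar = 169/400 (the sum of squared coefficients), so z^-1 = qbar / (169/400) = 100/169 + 240/169*e1; translating back:
Answer: 100/169 + 240/169*i


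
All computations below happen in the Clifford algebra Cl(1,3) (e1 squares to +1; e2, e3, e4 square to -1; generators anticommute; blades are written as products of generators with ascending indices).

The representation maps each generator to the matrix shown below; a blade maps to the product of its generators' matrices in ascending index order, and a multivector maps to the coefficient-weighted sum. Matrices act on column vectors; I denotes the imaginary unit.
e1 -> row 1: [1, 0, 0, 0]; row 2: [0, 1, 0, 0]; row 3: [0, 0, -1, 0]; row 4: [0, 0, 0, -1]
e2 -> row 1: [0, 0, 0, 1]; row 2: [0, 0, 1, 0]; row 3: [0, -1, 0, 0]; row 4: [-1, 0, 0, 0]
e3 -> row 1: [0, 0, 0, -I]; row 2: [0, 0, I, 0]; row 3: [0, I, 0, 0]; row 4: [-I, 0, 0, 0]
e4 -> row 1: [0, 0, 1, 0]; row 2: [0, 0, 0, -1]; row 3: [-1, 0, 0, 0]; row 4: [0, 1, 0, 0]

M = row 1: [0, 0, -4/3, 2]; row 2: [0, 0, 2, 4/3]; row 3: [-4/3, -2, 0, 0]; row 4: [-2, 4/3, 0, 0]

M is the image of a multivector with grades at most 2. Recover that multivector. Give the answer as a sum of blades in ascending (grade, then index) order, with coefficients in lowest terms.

Method: the blade images are trace-orthogonal — tr(rho(e_A) rho(e_B)^-1) = 4 if A = B and 0 otherwise — and rho(e_A)^-1 = (e_A)^2 * rho(e_A) with (e_A)^2 = +1 or -1, so the coefficient of e_A in the preimage is (e_A)^2 * tr(M rho(e_A))/4.
Nonzero projections over blades of grade <= 2: e2: (e2)^2 = -1, tr(M rho(e2)) = -8, coefficient 2; e1 e4: (e1 e4)^2 = +1, tr(M rho(e1 e4)) = -16/3, coefficient -4/3. Every other blade of grade <= 2 projects to 0.
Answer: 2*e2 - 4/3*e1 e4


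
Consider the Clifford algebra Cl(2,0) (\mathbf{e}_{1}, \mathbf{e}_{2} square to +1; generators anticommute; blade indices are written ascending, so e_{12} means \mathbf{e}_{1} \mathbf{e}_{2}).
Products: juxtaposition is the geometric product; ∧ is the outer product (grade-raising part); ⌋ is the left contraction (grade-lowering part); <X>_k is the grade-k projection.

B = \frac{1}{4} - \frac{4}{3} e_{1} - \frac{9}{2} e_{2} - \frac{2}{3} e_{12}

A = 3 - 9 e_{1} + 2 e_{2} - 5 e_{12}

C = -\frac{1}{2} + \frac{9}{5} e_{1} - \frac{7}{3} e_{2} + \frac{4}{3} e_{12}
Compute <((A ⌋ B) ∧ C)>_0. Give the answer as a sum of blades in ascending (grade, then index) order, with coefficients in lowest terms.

step 1: \frac{5}{12} - \frac{8}{3} e_{1} - \frac{15}{2} e_{2} - 2 e_{12}
step 2: -\frac{5}{24} + \frac{25}{12} e_{1} + \frac{25}{9} e_{2} + \frac{383}{18} e_{12}
step 3: -\frac{5}{24}
Answer: -\frac{5}{24}


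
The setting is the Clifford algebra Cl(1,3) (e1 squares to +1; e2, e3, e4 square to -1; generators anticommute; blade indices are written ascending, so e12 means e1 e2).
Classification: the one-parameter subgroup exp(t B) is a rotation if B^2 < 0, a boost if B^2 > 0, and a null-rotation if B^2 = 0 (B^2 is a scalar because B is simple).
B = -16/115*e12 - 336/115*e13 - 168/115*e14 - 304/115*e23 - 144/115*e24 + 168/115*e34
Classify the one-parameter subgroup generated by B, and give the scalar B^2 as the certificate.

B^2 term by term: the squares give (-16/115)^2*(e12)^2 + (-336/115)^2*(e13)^2 + (-168/115)^2*(e14)^2 + (-304/115)^2*(e23)^2 + (-144/115)^2*(e24)^2 + (168/115)^2*(e34)^2 = 256/13225*(+1) + 112896/13225*(+1) + 28224/13225*(+1) + 92416/13225*(-1) + 20736/13225*(-1) + 28224/13225*(-1) = 0 (each basis 2-blade squares to minus the product of its generators' squares); cross terms between blades sharing an index anticommute and cancel; the commuting (index-disjoint) pairs give grade-4 terms 2*c*c'*(blade product), which cancel blade by blade — e1234: -5376/13225 - 96768/13225 + 102144/13225 = 0 — confirming B is simple. So B^2 = 0.
Answer: null-rotation, certificate B^2 = 0. The scalar 0 is the complete invariant here: its sign names the subgroup type.


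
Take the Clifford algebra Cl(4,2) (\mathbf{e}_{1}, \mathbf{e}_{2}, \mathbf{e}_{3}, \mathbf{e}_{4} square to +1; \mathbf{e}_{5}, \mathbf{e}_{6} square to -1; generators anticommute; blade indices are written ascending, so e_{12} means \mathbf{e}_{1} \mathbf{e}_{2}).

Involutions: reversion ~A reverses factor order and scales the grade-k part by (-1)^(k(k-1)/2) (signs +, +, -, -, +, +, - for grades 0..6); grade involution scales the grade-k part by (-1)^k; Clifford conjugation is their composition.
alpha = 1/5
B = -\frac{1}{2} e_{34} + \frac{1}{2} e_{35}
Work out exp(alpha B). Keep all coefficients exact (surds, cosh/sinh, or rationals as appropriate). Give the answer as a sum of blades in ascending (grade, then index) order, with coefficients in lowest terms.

B^2 term by term: the squares give (-\frac{1}{2})^2*(e_{34})^2 + (\frac{1}{2})^2*(e_{35})^2 = \frac{1}{4}*(-1) + \frac{1}{4}*(+1) = 0 (each basis 2-blade squares to minus the product of its generators' squares); cross terms between blades sharing an index anticommute and cancel. So B^2 = 0.
B^2 = 0, so the series truncates immediately: exp(alpha B) = 1 + alpha B (parabolic case).
Answer: 1 - \frac{1}{10} e_{34} + \frac{1}{10} e_{35}


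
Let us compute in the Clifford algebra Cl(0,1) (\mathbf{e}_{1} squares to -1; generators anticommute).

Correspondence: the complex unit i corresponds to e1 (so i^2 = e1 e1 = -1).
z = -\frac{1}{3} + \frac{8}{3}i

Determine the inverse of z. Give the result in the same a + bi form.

In blades: z = -\frac{1}{3} + \frac{8}{3} e_{1}.
With qbar = -\frac{1}{3} - \frac{8}{3} e_{1} (scalar fixed, mapped units negated), z qbar = \frac{65}{9} (the sum of squared coefficients), so z^-1 = qbar / (\frac{65}{9}) = -\frac{3}{65} - \frac{24}{65} e_{1}; translating back:
Answer: -\frac{3}{65} - \frac{24}{65}i


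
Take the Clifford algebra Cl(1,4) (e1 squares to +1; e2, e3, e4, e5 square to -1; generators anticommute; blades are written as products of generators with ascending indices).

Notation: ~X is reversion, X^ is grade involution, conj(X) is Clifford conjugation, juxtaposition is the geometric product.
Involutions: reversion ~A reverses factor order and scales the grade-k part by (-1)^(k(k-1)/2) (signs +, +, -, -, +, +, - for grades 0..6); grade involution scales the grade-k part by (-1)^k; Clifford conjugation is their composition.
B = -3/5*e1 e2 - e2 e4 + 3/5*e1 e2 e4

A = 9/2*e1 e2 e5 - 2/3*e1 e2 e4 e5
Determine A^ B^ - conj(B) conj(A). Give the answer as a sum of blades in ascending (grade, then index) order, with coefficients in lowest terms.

first term: 31/10*e5 - 2/3*e1 e5 - 23/10*e4 e5 - 9/2*e1 e4 e5
second term: 31/10*e5 + 2/3*e1 e5 + 23/10*e4 e5 + 9/2*e1 e4 e5
Answer: -4/3*e1 e5 - 23/5*e4 e5 - 9*e1 e4 e5


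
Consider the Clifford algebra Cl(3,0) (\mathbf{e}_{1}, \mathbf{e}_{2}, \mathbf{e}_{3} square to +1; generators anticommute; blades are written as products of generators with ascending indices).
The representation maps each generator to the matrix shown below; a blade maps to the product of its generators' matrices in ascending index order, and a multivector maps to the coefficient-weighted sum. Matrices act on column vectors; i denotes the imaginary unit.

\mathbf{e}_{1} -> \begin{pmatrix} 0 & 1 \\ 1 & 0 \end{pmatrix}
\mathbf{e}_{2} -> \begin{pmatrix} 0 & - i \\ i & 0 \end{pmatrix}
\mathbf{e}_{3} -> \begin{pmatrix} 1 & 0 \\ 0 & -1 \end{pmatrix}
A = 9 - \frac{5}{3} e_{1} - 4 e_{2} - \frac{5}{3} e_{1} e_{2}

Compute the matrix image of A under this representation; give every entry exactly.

Bivector images (products of the table entries): rho(e_{1} e_{2}) = rho(\mathbf{e}_{1})rho(\mathbf{e}_{2}) = \begin{pmatrix} i & 0 \\ 0 & - i \end{pmatrix}.
M = (9)*1 + (-\frac{5}{3})*rho(e_{1}) + (-4)*rho(e_{2}) + (-\frac{5}{3})*rho(e_{1} e_{2}), summed entrywise (1 is the identity matrix):
Answer: \begin{pmatrix} 9 - \frac{5 i}{3} & - \frac{5}{3} + 4 i \\ - \frac{5}{3} - 4 i & 9 + \frac{5 i}{3} \end{pmatrix}


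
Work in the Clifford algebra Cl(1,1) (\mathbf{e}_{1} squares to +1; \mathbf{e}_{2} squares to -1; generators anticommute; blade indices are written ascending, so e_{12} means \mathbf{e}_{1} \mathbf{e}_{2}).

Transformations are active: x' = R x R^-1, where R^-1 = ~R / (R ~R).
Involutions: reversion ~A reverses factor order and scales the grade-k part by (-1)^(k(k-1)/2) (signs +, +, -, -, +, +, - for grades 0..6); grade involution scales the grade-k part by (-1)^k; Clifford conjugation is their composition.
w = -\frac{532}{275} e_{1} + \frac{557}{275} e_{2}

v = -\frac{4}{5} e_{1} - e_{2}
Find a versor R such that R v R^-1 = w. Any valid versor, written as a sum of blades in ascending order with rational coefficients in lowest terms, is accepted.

The midline construction: v and w both square to -\frac{9}{25}, so reflecting in their sum -\frac{752}{275} e_{1} + \frac{282}{275} e_{2} exchanges them.
Answer: -\frac{752}{275} e_{1} + \frac{282}{275} e_{2}


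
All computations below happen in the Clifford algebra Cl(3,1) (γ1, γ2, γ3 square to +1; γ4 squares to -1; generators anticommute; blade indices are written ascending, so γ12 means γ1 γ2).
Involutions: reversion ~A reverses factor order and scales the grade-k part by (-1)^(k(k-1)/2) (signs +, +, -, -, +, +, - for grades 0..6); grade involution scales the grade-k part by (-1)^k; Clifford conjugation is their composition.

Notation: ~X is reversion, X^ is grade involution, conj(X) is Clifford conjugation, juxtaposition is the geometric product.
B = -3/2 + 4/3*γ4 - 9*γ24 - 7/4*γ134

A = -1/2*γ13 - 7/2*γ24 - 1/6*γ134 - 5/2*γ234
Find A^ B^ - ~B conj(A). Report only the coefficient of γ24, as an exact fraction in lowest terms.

first term: 763/24 - 14/3*γ2 + 45/2*γ3 + 7/8*γ4 - 35/8*γ12 + 35/36*γ13 + 10/3*γ23 + 21/4*γ24 - 37/8*γ123 + 5/12*γ134 - 15/4*γ234 - 9/2*γ1234
second term: 749/24 + 14/3*γ2 + 45/2*γ3 - 7/8*γ4 - 35/8*γ12 - 19/36*γ13 + 10/3*γ23 - 21/4*γ24 - 61/8*γ123 + 11/12*γ134 + 15/4*γ234 - 9/2*γ1234
Answer: 21/2


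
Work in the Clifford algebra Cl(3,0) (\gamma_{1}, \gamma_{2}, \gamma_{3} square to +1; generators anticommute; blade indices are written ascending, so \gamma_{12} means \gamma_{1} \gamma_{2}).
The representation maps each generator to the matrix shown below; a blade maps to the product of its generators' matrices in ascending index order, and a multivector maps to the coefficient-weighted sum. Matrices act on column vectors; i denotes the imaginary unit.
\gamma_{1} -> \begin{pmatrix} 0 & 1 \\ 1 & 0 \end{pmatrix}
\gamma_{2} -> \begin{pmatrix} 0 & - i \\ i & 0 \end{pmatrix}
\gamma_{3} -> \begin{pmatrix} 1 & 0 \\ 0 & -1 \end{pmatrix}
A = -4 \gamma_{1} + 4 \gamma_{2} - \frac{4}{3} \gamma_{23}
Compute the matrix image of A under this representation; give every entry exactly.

Bivector images (products of the table entries): rho(\gamma_{23}) = rho(\gamma_{2})rho(\gamma_{3}) = \begin{pmatrix} 0 & i \\ i & 0 \end{pmatrix}.
M = (-4)*rho(\gamma_{1}) + (4)*rho(\gamma_{2}) + (-\frac{4}{3})*rho(\gamma_{23}), summed entrywise:
Answer: \begin{pmatrix} 0 & -4 - \frac{16 i}{3} \\ -4 + \frac{8 i}{3} & 0 \end{pmatrix}


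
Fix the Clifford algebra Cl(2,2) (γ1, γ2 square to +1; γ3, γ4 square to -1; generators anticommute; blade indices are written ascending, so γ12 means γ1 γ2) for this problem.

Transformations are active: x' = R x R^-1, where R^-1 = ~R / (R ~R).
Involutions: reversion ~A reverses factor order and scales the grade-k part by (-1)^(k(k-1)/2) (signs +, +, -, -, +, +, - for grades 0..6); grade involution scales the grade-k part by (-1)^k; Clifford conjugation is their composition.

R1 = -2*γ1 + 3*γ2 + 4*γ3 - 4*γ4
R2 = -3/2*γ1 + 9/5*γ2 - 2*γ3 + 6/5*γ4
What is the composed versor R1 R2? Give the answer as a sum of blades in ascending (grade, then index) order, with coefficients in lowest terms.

Distribute over the terms of R1 (each basis-blade product reordered to ascending indices, repeated generators contracted through their squares):
(-2*γ1) R2 = 3 - 18/5*γ12 + 4*γ13 - 12/5*γ14
(3*γ2) R2 = 27/5 + 9/2*γ12 - 6*γ23 + 18/5*γ24
(4*γ3) R2 = 8 + 6*γ13 - 36/5*γ23 + 24/5*γ34
(-4*γ4) R2 = 24/5 - 6*γ14 + 36/5*γ24 - 8*γ34
Summing the partial products and collecting blades:
Answer: 106/5 + 9/10*γ12 + 10*γ13 - 42/5*γ14 - 66/5*γ23 + 54/5*γ24 - 16/5*γ34


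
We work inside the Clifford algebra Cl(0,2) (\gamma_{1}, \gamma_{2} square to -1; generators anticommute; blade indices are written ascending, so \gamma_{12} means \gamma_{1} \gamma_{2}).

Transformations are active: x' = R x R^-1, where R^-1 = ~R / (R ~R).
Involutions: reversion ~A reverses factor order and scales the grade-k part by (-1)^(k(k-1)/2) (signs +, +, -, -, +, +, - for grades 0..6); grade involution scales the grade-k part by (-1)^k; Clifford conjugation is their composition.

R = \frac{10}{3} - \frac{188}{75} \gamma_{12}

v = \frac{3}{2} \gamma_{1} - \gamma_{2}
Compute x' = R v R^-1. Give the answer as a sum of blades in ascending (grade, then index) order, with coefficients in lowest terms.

~R = \frac{10}{3} + \frac{188}{75} \gamma_{12}, and R ~R = \frac{97844}{5625}, so R^-1 = ~R / (\frac{97844}{5625}).
R v = \frac{187}{75} \gamma_{1} - \frac{532}{75} \gamma_{2}
Answer: -\frac{26633}{48922} \gamma_{1} - \frac{42039}{24461} \gamma_{2}


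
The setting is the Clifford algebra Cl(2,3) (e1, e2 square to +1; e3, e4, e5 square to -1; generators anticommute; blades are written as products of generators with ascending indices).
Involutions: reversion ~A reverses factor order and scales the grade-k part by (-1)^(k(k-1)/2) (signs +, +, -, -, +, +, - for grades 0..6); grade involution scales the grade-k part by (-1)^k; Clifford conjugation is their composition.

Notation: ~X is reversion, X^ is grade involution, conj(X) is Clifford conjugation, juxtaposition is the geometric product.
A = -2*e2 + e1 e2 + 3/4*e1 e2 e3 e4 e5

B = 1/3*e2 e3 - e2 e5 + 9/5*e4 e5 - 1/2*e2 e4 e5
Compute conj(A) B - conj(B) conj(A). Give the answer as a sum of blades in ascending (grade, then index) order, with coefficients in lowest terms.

first term: 2/3*e3 - 2*e5 + 1/24*e1 e3 + e1 e5 - e4 e5 + 27/20*e1 e2 e3 + 3/4*e1 e3 e4 + 1/4*e1 e4 e5 + 18/5*e2 e4 e5 - 9/5*e1 e2 e4 e5
second term: 2/3*e3 - 2*e5 + 1/24*e1 e3 + e1 e5 - e4 e5 - 27/20*e1 e2 e3 - 3/4*e1 e3 e4 - 1/4*e1 e4 e5 - 18/5*e2 e4 e5 + 9/5*e1 e2 e4 e5
Answer: 27/10*e1 e2 e3 + 3/2*e1 e3 e4 + 1/2*e1 e4 e5 + 36/5*e2 e4 e5 - 18/5*e1 e2 e4 e5


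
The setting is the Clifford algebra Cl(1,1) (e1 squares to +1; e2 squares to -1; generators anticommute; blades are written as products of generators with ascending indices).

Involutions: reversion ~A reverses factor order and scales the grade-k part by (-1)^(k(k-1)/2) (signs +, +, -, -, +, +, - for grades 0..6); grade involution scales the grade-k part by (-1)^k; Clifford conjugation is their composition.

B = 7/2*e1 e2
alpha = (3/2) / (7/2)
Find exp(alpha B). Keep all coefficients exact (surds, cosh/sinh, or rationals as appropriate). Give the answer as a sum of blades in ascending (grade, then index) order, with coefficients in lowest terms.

B^2 = (7/2)^2*(e1 e2)^2 = 49/4*(+1) = 49/4 (a basis 2-blade squares to minus the product of its generators' squares).
B^2 = 49/4 — hyperbolic case — the even/odd split gives cosh and sinh: l = 7/2, alpha*l = 3/2, so exp(alpha B) = cosh(3/2) + (sinh(3/2)/(7/2))*B = cosh(3/2) + (2*sinh(3/2)/7)*B.
Answer: cosh(3/2) + sinh(3/2)*e1 e2


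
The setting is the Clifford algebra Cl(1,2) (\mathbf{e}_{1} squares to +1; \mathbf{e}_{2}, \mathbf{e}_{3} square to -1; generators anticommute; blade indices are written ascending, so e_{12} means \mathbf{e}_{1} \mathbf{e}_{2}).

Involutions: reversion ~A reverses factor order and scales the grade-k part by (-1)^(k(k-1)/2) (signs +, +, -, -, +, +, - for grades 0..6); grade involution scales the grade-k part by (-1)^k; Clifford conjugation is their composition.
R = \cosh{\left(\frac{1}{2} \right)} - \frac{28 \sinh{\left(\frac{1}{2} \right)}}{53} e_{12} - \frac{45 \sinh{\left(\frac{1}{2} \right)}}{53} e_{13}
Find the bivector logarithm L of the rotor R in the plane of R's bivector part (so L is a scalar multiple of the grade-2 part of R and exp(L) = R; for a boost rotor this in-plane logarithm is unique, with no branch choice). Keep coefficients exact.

The scalar part of R is \cosh{\left(\frac{1}{2} \right)}, so cosh pins the rapidity up to sign — the sign comes from the bivector part; dividing that part by sinh of the rapidity yields the plane, and the in-plane L = rapidity * plane is unique because the two sign choices cancel.
Concretely: cosh(rapidity) = \cosh{\left(\frac{1}{2} \right)} gives rapidity = ±\frac{1}{2}, and since rapidity/sinh(rapidity) is even the sign is immaterial: L = (rapidity/sinh(rapidity)) * <R>_2 = (\frac{1}{2 \sinh{\left(\frac{1}{2} \right)}}) * <R>_2.
Answer: - \frac{14}{53} e_{12} - \frac{45}{106} e_{13}


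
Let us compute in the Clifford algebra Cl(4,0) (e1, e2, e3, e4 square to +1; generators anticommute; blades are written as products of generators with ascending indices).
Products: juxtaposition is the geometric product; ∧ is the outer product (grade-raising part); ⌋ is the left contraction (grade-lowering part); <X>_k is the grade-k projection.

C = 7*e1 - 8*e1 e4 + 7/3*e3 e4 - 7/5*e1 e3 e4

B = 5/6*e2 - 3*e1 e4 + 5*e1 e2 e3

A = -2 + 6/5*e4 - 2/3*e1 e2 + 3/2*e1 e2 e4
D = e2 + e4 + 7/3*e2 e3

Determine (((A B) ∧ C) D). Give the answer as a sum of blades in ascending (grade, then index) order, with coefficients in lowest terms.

step 1: 137/45*e1 - 37/6*e2 + 10/3*e3 + 19/4*e1 e4 - 3*e2 e4 + 15/2*e3 e4 - 10*e1 e2 e3 - 6*e1 e2 e3 e4
step 2: 259/6*e1 e2 - 70/3*e1 e3 - 211/3*e1 e2 e4 + 23293/270*e1 e3 e4 - 259/18*e2 e3 e4 - 259/30*e1 e2 e3 e4
step 3: 259/6*e1 + 1813/54*e4 - 143/9*e1 e2 + 25244/135*e1 e3 + 8143/90*e1 e4 - 259/18*e2 e3 - 259/18*e3 e4 + 147/10*e1 e2 e3 - 64043/405*e1 e2 e4 - 17647/90*e1 e3 e4 + 23293/270*e1 e2 e3 e4
Answer: 259/6*e1 + 1813/54*e4 - 143/9*e1 e2 + 25244/135*e1 e3 + 8143/90*e1 e4 - 259/18*e2 e3 - 259/18*e3 e4 + 147/10*e1 e2 e3 - 64043/405*e1 e2 e4 - 17647/90*e1 e3 e4 + 23293/270*e1 e2 e3 e4


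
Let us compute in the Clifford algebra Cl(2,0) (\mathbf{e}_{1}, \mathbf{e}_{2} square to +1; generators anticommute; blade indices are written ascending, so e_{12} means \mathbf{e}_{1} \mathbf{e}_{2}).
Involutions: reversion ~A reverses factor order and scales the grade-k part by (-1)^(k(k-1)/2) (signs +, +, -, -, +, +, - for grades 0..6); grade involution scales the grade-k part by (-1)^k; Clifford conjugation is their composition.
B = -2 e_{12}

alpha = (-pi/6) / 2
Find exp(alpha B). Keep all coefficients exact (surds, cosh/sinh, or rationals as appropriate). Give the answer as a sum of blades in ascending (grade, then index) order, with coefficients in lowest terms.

B^2 = (-2)^2*(e_{12})^2 = 4*(-1) = -4 (a basis 2-blade squares to minus the product of its generators' squares).
B^2 = -4 — the series telescopes trigonometrically here: l = 2, alpha*l = - \frac{\pi}{6}, so exp(alpha B) = cos(- \frac{\pi}{6}) + (sin(- \frac{\pi}{6})/2)*B = \frac{\sqrt{3}}{2} + (- \frac{1}{4})*B.
Answer: \frac{\sqrt{3}}{2} + \frac{1}{2} e_{12}


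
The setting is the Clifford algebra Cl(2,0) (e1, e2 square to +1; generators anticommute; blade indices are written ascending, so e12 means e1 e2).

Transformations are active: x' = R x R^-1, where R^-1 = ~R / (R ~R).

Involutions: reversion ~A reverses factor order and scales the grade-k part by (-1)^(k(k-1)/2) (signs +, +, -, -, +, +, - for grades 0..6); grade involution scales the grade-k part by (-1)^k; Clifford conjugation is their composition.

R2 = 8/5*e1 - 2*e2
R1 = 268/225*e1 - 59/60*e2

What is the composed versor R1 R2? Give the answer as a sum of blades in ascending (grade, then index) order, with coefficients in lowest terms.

Distribute over the terms of R1 (each basis-blade product reordered to ascending indices, repeated generators contracted through their squares):
(268/225*e1) R2 = 2144/1125 - 536/225*e12
(-59/60*e2) R2 = 59/30 + 118/75*e12
Summing the partial products and collecting blades:
Answer: 8713/2250 - 182/225*e12


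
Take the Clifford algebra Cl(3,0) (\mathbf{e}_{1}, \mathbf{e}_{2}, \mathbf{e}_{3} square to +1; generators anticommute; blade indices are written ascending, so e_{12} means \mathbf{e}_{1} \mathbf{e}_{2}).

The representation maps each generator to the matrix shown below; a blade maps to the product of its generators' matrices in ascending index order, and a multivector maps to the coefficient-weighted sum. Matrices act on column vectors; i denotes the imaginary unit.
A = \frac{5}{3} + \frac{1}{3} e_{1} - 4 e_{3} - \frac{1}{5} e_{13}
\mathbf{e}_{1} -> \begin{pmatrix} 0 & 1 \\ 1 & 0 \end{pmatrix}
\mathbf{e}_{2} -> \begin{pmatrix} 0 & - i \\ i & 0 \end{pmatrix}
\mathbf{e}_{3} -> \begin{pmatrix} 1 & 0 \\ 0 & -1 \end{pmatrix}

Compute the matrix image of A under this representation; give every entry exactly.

Bivector images (products of the table entries): rho(e_{13}) = rho(\mathbf{e}_{1})rho(\mathbf{e}_{3}) = \begin{pmatrix} 0 & -1 \\ 1 & 0 \end{pmatrix}.
M = (\frac{5}{3})*1 + (\frac{1}{3})*rho(e_{1}) + (-4)*rho(e_{3}) + (-\frac{1}{5})*rho(e_{13}), summed entrywise (1 is the identity matrix):
Answer: \begin{pmatrix} - \frac{7}{3} & \frac{8}{15} \\ \frac{2}{15} & \frac{17}{3} \end{pmatrix}


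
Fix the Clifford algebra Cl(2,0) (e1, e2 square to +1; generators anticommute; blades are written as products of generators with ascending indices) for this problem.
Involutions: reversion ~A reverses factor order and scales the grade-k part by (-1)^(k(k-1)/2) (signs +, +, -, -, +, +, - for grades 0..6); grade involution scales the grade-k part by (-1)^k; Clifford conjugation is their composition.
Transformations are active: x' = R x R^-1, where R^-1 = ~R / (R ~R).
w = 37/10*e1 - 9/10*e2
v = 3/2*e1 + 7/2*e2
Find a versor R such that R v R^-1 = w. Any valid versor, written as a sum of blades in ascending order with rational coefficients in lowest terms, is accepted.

Why this works: both vectors square to 29/2, so q(v) = q(w) and R = v + w = 26/5*e1 + 13/5*e2 carries v to w — its own direction survives, the complement (v - w)/2 flips.
Answer: 26/5*e1 + 13/5*e2


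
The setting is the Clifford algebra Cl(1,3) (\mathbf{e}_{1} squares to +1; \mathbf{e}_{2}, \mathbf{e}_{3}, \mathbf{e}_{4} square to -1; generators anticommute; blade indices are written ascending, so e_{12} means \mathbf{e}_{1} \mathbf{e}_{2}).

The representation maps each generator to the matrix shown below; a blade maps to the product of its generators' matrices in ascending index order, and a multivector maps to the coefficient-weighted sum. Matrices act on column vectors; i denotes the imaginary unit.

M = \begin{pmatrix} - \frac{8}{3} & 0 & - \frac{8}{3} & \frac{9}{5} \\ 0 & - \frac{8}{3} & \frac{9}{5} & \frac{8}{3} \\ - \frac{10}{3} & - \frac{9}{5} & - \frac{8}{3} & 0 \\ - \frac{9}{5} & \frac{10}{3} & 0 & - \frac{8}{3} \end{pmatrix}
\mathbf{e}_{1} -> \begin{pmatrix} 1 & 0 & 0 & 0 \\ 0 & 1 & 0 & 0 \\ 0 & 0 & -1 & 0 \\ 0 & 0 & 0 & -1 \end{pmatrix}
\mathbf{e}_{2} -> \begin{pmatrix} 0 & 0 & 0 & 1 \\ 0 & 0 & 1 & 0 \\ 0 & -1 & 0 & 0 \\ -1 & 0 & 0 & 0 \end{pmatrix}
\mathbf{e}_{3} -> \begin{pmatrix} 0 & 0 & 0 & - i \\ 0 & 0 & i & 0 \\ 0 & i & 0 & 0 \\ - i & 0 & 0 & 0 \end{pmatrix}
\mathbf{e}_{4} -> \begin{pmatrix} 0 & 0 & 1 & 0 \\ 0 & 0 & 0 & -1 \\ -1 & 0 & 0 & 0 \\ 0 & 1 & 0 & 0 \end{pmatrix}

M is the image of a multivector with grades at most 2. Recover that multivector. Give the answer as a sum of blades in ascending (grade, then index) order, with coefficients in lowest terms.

Method: the blade images are trace-orthogonal — tr(rho(e_A) rho(e_B)^-1) = 4 if A = B and 0 otherwise — and rho(e_A)^-1 = (e_A)^2 * rho(e_A) with (e_A)^2 = +1 or -1, so the coefficient of e_A in the preimage is (e_A)^2 * tr(M rho(e_A))/4.
Nonzero projections over blades of grade <= 2: 1: (1)^2 = +1, tr(M 1) = - \frac{32}{3}, coefficient -\frac{8}{3}; e_{2}: (e_{2})^2 = -1, tr(M rho(e_{2})) = - \frac{36}{5}, coefficient \frac{9}{5}; e_{4}: (e_{4})^2 = -1, tr(M rho(e_{4})) = - \frac{4}{3}, coefficient \frac{1}{3}; e_{14}: (e_{14})^2 = +1, tr(M rho(e_{14})) = -12, coefficient -3. Every other blade of grade <= 2 projects to 0.
Answer: -\frac{8}{3} + \frac{9}{5} e_{2} + \frac{1}{3} e_{4} - 3 e_{14}


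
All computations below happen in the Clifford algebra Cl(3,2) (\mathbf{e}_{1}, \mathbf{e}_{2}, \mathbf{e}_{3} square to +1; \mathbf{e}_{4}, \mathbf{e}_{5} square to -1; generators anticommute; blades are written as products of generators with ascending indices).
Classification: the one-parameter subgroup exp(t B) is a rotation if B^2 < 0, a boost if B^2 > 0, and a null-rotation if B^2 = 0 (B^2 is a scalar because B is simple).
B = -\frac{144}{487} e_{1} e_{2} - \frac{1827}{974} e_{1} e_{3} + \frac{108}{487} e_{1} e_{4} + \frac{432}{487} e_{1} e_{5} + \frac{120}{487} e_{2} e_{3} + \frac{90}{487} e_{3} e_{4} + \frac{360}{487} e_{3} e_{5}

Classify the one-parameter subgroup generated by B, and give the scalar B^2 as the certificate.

B^2 term by term: the squares give (-\frac{144}{487})^2*(e_{1} e_{2})^2 + (-\frac{1827}{974})^2*(e_{1} e_{3})^2 + (\frac{108}{487})^2*(e_{1} e_{4})^2 + (\frac{432}{487})^2*(e_{1} e_{5})^2 + (\frac{120}{487})^2*(e_{2} e_{3})^2 + (\frac{90}{487})^2*(e_{3} e_{4})^2 + (\frac{360}{487})^2*(e_{3} e_{5})^2 = \frac{20736}{237169}*(-1) + \frac{3337929}{948676}*(-1) + \frac{11664}{237169}*(+1) + \frac{186624}{237169}*(+1) + \frac{14400}{237169}*(-1) + \frac{8100}{237169}*(+1) + \frac{129600}{237169}*(+1) = -\frac{9}{4} (each basis 2-blade squares to minus the product of its generators' squares); cross terms between blades sharing an index anticommute and cancel; the commuting (index-disjoint) pairs give grade-4 terms 2*c*c'*(blade product), which cancel blade by blade — e_{1} e_{2} e_{3} e_{4}: -\frac{25920}{237169} + \frac{25920}{237169} = 0; e_{1} e_{2} e_{3} e_{5}: -\frac{103680}{237169} + \frac{103680}{237169} = 0; e_{1} e_{3} e_{4} e_{5}: -\frac{77760}{237169} + \frac{77760}{237169} = 0 — confirming B is simple. So B^2 = -\frac{9}{4}.
Answer: rotation, certificate B^2 = -\frac{9}{4}. The scalar -\frac{9}{4} is the complete invariant here: its sign names the subgroup type.


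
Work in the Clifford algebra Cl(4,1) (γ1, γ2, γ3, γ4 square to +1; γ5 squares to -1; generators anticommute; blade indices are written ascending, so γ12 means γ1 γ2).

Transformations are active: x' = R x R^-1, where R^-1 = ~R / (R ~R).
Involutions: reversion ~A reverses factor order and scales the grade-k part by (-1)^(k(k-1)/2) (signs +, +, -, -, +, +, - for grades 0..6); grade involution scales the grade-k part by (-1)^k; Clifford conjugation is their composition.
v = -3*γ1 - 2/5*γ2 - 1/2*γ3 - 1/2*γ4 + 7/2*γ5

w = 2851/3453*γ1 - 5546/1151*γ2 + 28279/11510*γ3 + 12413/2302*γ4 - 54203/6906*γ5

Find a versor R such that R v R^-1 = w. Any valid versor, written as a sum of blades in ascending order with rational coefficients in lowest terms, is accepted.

Why this works: both vectors square to -259/100, so q(v) = q(w) and R = v + w = -7508/3453*γ1 - 30032/5755*γ2 + 11262/5755*γ3 + 5631/1151*γ4 - 15016/3453*γ5 carries v to w — its own direction survives, the complement (v - w)/2 flips.
Answer: -7508/3453*γ1 - 30032/5755*γ2 + 11262/5755*γ3 + 5631/1151*γ4 - 15016/3453*γ5


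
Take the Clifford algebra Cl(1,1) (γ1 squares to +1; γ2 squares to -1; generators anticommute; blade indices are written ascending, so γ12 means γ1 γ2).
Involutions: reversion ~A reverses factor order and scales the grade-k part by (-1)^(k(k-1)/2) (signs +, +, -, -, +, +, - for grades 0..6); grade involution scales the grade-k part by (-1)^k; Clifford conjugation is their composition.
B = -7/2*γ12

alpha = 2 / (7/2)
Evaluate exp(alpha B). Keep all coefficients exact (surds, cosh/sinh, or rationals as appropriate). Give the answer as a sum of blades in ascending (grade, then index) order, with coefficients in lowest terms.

B^2 = (-7/2)^2*(γ12)^2 = 49/4*(+1) = 49/4 (a basis 2-blade squares to minus the product of its generators' squares).
B^2 = 49/4 — B^2 > 0, so the exponential closes hyperbolically: l = 7/2, alpha*l = 2, so exp(alpha B) = cosh(2) + (sinh(2)/(7/2))*B = cosh(2) + (2*sinh(2)/7)*B.
Answer: cosh(2) - sinh(2)*γ12


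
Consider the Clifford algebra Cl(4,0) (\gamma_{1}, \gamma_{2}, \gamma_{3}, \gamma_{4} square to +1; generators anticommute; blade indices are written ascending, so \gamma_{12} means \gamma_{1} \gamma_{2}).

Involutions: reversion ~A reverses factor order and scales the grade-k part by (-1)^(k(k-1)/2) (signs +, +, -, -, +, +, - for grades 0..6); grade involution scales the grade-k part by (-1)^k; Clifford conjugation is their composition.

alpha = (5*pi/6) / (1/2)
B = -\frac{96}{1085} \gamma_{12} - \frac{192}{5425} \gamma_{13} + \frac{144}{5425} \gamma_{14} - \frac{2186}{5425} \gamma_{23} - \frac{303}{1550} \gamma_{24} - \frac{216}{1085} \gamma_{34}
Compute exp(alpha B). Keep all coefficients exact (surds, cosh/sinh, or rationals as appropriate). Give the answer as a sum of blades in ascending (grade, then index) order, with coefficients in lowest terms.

B^2 term by term: the squares give (-\frac{96}{1085})^2*(\gamma_{12})^2 + (-\frac{192}{5425})^2*(\gamma_{13})^2 + (\frac{144}{5425})^2*(\gamma_{14})^2 + (-\frac{2186}{5425})^2*(\gamma_{23})^2 + (-\frac{303}{1550})^2*(\gamma_{24})^2 + (-\frac{216}{1085})^2*(\gamma_{34})^2 = \frac{9216}{1177225}*(-1) + \frac{36864}{29430625}*(-1) + \frac{20736}{29430625}*(-1) + \frac{4778596}{29430625}*(-1) + \frac{91809}{2402500}*(-1) + \frac{46656}{1177225}*(-1) = -\frac{1}{4} (each basis 2-blade squares to minus the product of its generators' squares); cross terms between blades sharing an index anticommute and cancel; the commuting (index-disjoint) pairs give grade-4 terms 2*c*c'*(blade product), which cancel blade by blade — \gamma_{1234}: \frac{41472}{1177225} - \frac{58176}{4204375} - \frac{629568}{29430625} = 0 — confirming B is simple. So B^2 = -\frac{1}{4}.
B^2 = -\frac{1}{4} — the series telescopes trigonometrically here: l = \frac{1}{2}, alpha*l = \frac{5 \pi}{6}, so exp(alpha B) = cos(\frac{5 \pi}{6}) + (sin(\frac{5 \pi}{6})/(\frac{1}{2}))*B = - \frac{\sqrt{3}}{2} + (1)*B.
Answer: - \frac{\sqrt{3}}{2} - \frac{96}{1085} \gamma_{12} - \frac{192}{5425} \gamma_{13} + \frac{144}{5425} \gamma_{14} - \frac{2186}{5425} \gamma_{23} - \frac{303}{1550} \gamma_{24} - \frac{216}{1085} \gamma_{34}


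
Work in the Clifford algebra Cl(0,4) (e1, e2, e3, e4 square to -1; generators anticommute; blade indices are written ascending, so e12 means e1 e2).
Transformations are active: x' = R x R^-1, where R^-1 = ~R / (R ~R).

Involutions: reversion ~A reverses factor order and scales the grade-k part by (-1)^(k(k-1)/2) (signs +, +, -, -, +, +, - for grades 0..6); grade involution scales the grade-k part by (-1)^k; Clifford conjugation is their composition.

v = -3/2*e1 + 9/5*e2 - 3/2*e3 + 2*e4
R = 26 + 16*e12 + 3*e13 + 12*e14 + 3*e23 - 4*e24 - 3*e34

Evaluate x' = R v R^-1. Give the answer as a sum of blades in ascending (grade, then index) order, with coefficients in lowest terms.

~R = 26 - 16*e12 - 3*e13 - 12*e14 - 3*e23 + 4*e24 + 3*e34, and R ~R = 1119, so R^-1 = ~R / (1119).
R v = -873/10*e1 + 353/10*e2 - 321/10*e3 + 313/10*e4 - 339/10*e123 + 82/5*e124 + 57/2*e134 - 27/5*e234
Answer: -33667/11190*e1 - 1682/5595*e2 - 6009/3730*e3 + 53/1119*e4


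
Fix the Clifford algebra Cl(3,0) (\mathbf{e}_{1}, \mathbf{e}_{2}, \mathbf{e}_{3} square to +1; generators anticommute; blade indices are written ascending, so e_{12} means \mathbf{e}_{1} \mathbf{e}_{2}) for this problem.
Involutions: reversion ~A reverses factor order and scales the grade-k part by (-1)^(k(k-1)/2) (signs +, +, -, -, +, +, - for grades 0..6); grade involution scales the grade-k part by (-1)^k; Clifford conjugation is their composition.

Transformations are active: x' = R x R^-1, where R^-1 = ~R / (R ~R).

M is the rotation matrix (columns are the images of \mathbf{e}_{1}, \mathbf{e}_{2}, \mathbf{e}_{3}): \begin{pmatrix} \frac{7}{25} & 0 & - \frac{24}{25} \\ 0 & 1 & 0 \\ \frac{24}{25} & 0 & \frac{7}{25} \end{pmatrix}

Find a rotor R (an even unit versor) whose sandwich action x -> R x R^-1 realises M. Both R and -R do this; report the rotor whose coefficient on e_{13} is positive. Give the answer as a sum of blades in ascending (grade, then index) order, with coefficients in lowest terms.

Method: write R = a + b12*e_{12} + b13*e_{13} + b23*e_{23} with a^2 + b12^2 + b13^2 + b23^2 = 1 (so R^-1 = ~R). Expanding the columns R e_j ~R gives tr M = 4a^2 - 1 and, from the antisymmetric part, M21 - M12 = -4a*b12, M13 - M31 = 4a*b13, M32 - M23 = -4a*b23.
Here tr M = \frac{39}{25}, so a^2 = (1 + tr M)/4 = \frac{16}{25} and a = ±\frac{4}{5}. Taking a = \frac{4}{5}: M21 - M12 = 0, M13 - M31 = -\frac{48}{25}, M32 - M23 = 0, giving b12 = 0, b13 = -\frac{3}{5}, b23 = 0, i.e. R = \frac{4}{5} - \frac{3}{5} e_{13}.
Its e_{13} coefficient is negative, so report the other preimage -R.
Answer: -\frac{4}{5} + \frac{3}{5} e_{13}. Why the constraint matters: R and -R act identically through the sandwich — M has trace \frac{39}{25} either way — so only the sign condition on e_{13} picks one of the two preimages.


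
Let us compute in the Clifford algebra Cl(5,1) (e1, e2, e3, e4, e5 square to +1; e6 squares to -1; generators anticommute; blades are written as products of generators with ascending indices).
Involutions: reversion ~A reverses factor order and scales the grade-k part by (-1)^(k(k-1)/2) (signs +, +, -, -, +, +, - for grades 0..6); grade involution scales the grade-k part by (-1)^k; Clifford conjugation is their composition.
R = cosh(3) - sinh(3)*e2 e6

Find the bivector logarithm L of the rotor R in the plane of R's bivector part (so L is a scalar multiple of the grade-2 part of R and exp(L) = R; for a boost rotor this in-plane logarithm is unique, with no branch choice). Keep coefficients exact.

The scalar part of R is cosh(3), giving the rapidity magnitude (cosh is even); the bivector part supplies orientation, its quotient by sinh of the rapidity is the plane, and L = rapidity * plane — unique in that plane, since flipping both signs leaves L unchanged.
Concretely: cosh(rapidity) = cosh(3) gives rapidity = ±3, and since rapidity/sinh(rapidity) is even the sign is immaterial: L = (rapidity/sinh(rapidity)) * <R>_2 = (3/sinh(3)) * <R>_2.
Answer: -3*e2 e6
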